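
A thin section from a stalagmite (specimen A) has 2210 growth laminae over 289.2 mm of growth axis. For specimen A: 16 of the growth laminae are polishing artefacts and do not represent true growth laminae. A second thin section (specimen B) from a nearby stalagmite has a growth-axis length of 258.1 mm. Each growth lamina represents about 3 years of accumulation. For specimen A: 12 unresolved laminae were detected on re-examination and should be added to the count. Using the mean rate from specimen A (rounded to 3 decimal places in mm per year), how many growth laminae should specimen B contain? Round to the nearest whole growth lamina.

1955 growth laminae

Specimen A: true growth lamina count = 2210 − 16 + 12 = 2206.
Specimen A: at 3 years per growth lamina, 2206 × 3 = 6618 years.
A: Mean rate = 289.2 mm / 6618 years ≈ 0.044 mm/yr.
For B, 258.1 / 0.044 = 5865.91 years; at 3 years per growth lamina that is 5865.91 / 3 ≈ 1955 growth laminae.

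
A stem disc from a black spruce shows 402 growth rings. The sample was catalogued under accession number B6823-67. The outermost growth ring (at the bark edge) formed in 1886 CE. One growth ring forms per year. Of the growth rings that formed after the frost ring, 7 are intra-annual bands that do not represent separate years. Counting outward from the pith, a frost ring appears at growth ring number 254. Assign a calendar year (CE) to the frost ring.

402 − 254 = 148 growth rings lie beyond the frost ring toward the bark edge.
148 − 7 false = 141 true growth rings after the frost ring.
The growth ring at the bark edge is 1886 CE, so the frost ring dates to 1886 − 141 = 1745 CE.

1745 CE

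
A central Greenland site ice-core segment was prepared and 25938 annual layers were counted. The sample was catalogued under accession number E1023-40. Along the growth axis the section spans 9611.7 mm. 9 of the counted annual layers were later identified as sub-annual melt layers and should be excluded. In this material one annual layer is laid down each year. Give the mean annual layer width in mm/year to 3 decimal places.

Correcting the raw count gives 25938 − 9 = 25929 true annual layers.
9611.7 mm over 25929 years gives 9611.7 / 25929 ≈ 0.371 mm/year.

0.371 mm/year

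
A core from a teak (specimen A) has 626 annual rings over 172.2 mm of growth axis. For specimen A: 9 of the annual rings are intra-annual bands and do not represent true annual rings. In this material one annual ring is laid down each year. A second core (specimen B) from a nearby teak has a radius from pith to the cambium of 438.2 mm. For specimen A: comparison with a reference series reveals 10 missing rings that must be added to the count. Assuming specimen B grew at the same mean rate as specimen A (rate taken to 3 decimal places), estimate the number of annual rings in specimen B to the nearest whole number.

Specimen A: after corrections the count is 626 − 9 + 10 = 627 annual rings.
A: 172.2 mm over 627 years gives 172.2 / 627 ≈ 0.275 mm/yr.
B spans 438.2 / 0.275 = 1593.45 years ≈ 1593 annual rings.

1593 annual rings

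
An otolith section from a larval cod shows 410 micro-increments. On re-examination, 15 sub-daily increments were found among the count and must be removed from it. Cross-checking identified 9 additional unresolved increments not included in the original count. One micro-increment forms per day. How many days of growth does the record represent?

Adjusted count: 410 − 15 + 9 = 404 micro-increments.
One micro-increment per day makes the duration 404 days.

404 d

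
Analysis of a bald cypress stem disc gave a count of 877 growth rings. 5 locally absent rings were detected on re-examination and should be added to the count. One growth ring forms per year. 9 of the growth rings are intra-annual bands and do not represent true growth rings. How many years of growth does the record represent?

Adjusted count: 877 − 9 + 5 = 873 growth rings.
One growth ring per year makes the duration 873 years.

873 yr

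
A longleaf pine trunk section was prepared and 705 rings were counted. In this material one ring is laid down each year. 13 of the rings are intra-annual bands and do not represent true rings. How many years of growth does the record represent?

692 yr

After corrections the count is 705 − 13 = 692 rings.
At one ring per year, that is 692 years.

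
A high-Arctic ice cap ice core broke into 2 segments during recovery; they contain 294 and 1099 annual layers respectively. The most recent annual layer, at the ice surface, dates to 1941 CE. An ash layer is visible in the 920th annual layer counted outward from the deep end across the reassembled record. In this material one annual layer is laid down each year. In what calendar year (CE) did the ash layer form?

1468 CE

Total annual layers = 294 + 1099 = 1393.
Between annual layer 920 and the ice surface there are 1393 − 920 = 473 annual layers.
Counting back 473 years from 1941 CE places the ash layer in 1941 − 473 = 1468 CE.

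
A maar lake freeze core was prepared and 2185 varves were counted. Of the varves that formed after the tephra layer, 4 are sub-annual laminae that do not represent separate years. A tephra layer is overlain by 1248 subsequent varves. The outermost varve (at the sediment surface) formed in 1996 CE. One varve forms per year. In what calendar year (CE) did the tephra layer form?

1248 varves formed after the tephra layer.
1248 − 4 false = 1244 true varves after the tephra layer.
1996 − 1244 = 752 CE.

752 CE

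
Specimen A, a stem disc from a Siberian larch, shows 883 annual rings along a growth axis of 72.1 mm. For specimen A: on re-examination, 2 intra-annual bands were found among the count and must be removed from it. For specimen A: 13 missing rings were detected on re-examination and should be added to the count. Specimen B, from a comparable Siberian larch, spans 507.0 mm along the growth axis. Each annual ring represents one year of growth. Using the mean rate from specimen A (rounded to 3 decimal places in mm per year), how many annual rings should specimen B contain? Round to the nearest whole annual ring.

6259 annual rings

Specimen A: correcting the raw count gives 883 − 2 + 13 = 894 true annual rings.
A: Mean rate = 72.1 mm / 894 years ≈ 0.081 mm/year.
B spans 507.0 / 0.081 = 6259.26 years ≈ 6259 annual rings.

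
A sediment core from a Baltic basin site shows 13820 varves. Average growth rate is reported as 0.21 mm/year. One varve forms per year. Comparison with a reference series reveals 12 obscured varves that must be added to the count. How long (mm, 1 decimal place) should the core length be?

Correcting the raw count gives 13820 + 12 = 13832 true varves.
13832 years at 0.21 mm/year gives 0.21 × 13832 = 2904.7 mm.

2904.7 mm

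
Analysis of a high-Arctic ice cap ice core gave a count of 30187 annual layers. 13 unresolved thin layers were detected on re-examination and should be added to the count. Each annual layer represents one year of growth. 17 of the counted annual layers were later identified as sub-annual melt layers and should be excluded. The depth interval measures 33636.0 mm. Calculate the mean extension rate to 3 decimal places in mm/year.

Adjusted count: 30187 − 17 + 13 = 30183 annual layers.
33636.0 mm over 30183 years gives 33636.0 / 30183 ≈ 1.114 mm/year.

1.114 mm/year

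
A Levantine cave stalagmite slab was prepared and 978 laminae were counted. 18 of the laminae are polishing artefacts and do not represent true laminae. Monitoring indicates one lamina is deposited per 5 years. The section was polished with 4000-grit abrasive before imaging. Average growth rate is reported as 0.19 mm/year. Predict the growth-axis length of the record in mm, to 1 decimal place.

After corrections the count is 978 − 18 = 960 laminae.
Multiplying by 5 years per lamina: 960 × 5 = 4800 years.
Predicted length = 0.19 mm/year × 4800 years = 912.0 mm.

912.0 mm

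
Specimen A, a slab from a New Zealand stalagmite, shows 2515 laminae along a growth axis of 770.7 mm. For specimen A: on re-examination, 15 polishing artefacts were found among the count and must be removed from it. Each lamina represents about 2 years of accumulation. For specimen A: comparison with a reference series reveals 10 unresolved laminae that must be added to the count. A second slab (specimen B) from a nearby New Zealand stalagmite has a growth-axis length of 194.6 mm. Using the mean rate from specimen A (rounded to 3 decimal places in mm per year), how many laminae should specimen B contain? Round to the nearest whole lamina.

632 laminae

Specimen A: after corrections the count is 2515 − 15 + 10 = 2510 laminae.
Specimen A: at 2 years per lamina, 2510 × 2 = 5020 years.
A: 770.7 mm over 5020 years gives 770.7 / 5020 ≈ 0.154 mm/year.
B spans 194.6 / 0.154 = 1263.64 years; at 2 years per lamina that is 1263.64 / 2 ≈ 632 laminae.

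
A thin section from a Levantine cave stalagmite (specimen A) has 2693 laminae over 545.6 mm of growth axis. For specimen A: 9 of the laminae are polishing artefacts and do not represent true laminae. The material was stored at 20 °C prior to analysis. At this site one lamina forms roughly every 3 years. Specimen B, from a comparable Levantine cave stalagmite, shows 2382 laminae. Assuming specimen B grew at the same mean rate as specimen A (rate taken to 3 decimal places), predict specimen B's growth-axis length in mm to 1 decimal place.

Specimen A: true lamina count = 2693 − 9 = 2684.
Specimen A: 2684 laminae at 3 years each span 2684 × 3 = 8052 years.
A: Extension rate ≈ 545.6 / 8052 = 0.068 mm/yr.
Specimen B: multiplying by 3 years per lamina: 2382 × 3 = 7146 years. For B, 0.068 mm/year × 7146 years = 485.9 mm.

485.9 mm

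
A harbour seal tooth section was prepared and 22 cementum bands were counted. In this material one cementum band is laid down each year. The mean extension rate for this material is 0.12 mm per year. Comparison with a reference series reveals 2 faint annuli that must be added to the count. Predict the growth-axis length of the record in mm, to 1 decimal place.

2.9 mm

Adjusted count: 22 + 2 = 24 cementum bands.
Length ≈ 0.12 × 24 = 2.9 mm.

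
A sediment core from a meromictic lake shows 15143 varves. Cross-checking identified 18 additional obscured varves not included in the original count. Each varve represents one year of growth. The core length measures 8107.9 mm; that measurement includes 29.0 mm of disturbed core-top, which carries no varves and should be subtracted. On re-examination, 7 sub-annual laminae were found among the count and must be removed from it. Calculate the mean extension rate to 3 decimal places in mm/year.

0.533 mm/year

True varve count = 15143 − 7 + 18 = 15154.
Net length = 8107.9 − 29.0 = 8078.9 mm.
8078.9 mm over 15154 years gives 8078.9 / 15154 ≈ 0.533 mm/year.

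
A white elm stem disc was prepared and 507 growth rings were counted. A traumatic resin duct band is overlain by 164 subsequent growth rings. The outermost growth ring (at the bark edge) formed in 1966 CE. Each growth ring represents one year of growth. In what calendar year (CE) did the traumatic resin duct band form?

164 growth rings post-date the traumatic resin duct band.
Counting back 164 years from 1966 CE places the traumatic resin duct band in 1966 − 164 = 1802 CE.

1802 CE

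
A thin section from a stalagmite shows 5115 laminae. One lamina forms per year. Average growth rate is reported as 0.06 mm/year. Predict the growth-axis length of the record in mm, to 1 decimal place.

306.9 mm

The record spans 5115 years at 0.06 mm per year.
Length ≈ 0.06 × 5115 = 306.9 mm.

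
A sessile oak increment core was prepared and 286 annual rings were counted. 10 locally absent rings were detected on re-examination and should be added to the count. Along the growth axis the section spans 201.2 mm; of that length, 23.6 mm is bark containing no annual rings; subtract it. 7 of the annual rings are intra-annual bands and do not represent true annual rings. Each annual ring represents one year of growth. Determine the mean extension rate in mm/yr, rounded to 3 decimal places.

After corrections the count is 286 − 7 + 10 = 289 annual rings.
The growth record spans 201.2 − 23.6 = 177.6 mm.
Extension rate ≈ 177.6 / 289 = 0.615 mm/yr.

0.615 mm/yr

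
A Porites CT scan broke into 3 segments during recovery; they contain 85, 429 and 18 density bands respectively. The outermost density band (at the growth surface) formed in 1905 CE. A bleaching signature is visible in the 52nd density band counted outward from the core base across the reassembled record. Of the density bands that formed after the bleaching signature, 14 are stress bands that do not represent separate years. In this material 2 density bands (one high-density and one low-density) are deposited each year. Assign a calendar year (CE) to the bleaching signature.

1672 CE

Total density bands = 85 + 429 + 18 = 532.
The bleaching signature sits at density band 52 from the core base, so 532 − 52 = 480 density bands formed after it.
Removing the 14 false density bands leaves 480 − 14 = 466 true density bands beyond the bleaching signature.
With 2 density bands per year, 466 / 2 = 233 years.
The density band at the growth surface is 1905 CE, so the bleaching signature dates to 1905 − 233 = 1672 CE.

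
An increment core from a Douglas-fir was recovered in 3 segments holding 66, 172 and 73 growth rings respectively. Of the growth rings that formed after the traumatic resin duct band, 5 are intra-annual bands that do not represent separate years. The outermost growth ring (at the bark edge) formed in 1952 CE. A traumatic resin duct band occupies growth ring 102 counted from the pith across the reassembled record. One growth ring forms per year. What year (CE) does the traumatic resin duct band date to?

Total growth rings = 66 + 172 + 73 = 311.
Between growth ring 102 and the bark edge there are 311 − 102 = 209 growth rings.
Excluding 5 false growth rings: 209 − 5 = 204.
Counting back 204 years from 1952 CE places the traumatic resin duct band in 1952 − 204 = 1748 CE.

1748 CE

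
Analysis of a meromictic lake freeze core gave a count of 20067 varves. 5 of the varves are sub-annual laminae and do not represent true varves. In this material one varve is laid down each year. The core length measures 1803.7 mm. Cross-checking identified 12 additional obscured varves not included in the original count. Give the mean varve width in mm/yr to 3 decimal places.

Adjusted count: 20067 − 5 + 12 = 20074 varves.
Mean rate = 1803.7 mm / 20074 years ≈ 0.090 mm/yr.

0.090 mm/yr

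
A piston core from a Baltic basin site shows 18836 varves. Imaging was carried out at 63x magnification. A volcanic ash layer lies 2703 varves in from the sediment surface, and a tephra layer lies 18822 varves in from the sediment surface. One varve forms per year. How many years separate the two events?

16119 yr

18822 − 2703 = 16119 varves lie between the two events.
One varve per year makes the interval 16119 years.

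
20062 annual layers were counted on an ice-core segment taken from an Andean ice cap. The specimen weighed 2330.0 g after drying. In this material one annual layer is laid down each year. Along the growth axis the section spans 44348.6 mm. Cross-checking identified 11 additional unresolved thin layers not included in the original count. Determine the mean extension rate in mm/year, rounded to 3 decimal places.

Adjusted count: 20062 + 11 = 20073 annual layers.
44348.6 mm over 20073 years gives 44348.6 / 20073 ≈ 2.209 mm/year.

2.209 mm/year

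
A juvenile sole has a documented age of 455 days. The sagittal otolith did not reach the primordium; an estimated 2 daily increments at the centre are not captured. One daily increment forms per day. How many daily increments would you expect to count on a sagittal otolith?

453 daily increments

Expected daily increments over 455 days: 455.
455 − 2 missed = 453 daily increments expected in the prepared section.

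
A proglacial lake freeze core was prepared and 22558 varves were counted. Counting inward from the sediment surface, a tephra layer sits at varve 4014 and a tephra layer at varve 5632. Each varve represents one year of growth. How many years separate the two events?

Separation: 5632 − 4014 = 1618 varves.
At one varve per year, 1618 years elapsed between them.

1618 years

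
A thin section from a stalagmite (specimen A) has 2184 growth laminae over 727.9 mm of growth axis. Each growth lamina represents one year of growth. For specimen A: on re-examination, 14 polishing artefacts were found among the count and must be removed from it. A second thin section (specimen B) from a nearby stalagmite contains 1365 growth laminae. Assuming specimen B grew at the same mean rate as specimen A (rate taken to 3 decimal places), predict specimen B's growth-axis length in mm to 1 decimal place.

Specimen A: adjusted count: 2184 − 14 = 2170 growth laminae.
A: Extension rate ≈ 727.9 / 2170 = 0.335 mm per year.
For B, 0.335 mm/year × 1365 years = 457.3 mm.

457.3 mm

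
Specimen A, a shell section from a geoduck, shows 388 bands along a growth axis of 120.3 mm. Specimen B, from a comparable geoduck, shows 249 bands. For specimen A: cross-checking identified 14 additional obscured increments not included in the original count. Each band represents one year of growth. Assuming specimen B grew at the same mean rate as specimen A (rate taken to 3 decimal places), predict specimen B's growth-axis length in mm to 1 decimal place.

Specimen A: after corrections the count is 388 + 14 = 402 bands.
A: Extension rate ≈ 120.3 / 402 = 0.299 mm per year.
Length of B = 0.299 × 249 = 74.5 mm.

74.5 mm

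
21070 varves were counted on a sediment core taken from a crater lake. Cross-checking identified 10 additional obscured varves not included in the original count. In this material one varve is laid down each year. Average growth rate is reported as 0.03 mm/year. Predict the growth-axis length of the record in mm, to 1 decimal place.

632.4 mm

Correcting the raw count gives 21070 + 10 = 21080 true varves.
21080 years at 0.03 mm/year gives 0.03 × 21080 = 632.4 mm.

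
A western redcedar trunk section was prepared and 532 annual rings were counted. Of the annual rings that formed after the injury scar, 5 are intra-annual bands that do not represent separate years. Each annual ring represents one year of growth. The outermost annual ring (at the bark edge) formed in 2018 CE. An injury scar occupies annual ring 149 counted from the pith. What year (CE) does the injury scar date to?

Between annual ring 149 and the bark edge there are 532 − 149 = 383 annual rings.
383 − 5 false = 378 true annual rings after the injury scar.
2018 − 378 = 1640 CE.

1640 CE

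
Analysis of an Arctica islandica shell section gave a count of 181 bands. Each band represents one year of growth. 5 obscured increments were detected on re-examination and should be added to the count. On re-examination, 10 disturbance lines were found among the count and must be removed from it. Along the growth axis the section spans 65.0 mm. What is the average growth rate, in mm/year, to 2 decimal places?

0.37 mm/year

Correcting the raw count gives 181 − 10 + 5 = 176 true bands.
Extension rate ≈ 65.0 / 176 = 0.37 mm/year.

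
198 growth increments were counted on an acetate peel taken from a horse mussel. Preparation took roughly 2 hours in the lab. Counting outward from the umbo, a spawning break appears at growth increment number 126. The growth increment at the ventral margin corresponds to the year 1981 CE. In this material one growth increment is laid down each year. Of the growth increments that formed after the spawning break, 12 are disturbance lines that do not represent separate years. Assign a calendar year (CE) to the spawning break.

198 − 126 = 72 growth increments lie beyond the spawning break toward the ventral margin.
72 − 12 false = 60 true growth increments after the spawning break.
The growth increment at the ventral margin is 1981 CE, so the spawning break dates to 1981 − 60 = 1921 CE.

1921 CE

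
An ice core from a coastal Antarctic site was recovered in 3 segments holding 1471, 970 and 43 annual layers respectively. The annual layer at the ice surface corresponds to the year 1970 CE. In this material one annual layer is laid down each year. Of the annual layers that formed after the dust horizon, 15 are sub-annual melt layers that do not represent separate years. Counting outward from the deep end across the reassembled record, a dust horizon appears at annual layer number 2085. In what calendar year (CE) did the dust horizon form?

1586 CE

Total annual layers = 1471 + 970 + 43 = 2484.
The dust horizon sits at annual layer 2085 from the deep end, so 2484 − 2085 = 399 annual layers formed after it.
Removing the 15 false annual layers leaves 399 − 15 = 384 true annual layers beyond the dust horizon.
1970 − 384 = 1586 CE.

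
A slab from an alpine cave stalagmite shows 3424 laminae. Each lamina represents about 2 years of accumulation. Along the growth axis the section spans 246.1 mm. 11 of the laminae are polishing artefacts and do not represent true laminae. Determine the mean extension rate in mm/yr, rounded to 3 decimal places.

Correcting the raw count gives 3424 − 11 = 3413 true laminae.
At 2 years per lamina, 3413 × 2 = 6826 years.
Mean rate = 246.1 mm / 6826 years ≈ 0.036 mm/yr.

0.036 mm/yr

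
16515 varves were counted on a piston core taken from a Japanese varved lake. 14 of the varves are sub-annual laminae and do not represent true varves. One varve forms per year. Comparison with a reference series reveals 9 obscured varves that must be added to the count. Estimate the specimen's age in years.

16510 years

Adjusted count: 16515 − 14 + 9 = 16510 varves.
One varve per year makes the duration 16510 years.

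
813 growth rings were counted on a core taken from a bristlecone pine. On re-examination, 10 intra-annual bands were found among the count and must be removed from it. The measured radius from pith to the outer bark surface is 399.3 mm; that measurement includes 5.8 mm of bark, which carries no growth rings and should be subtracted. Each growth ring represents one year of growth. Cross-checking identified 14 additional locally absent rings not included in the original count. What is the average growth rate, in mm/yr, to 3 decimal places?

0.482 mm/yr

Correcting the raw count gives 813 − 10 + 14 = 817 true growth rings.
Net length = 399.3 − 5.8 = 393.5 mm.
Extension rate ≈ 393.5 / 817 = 0.482 mm/yr.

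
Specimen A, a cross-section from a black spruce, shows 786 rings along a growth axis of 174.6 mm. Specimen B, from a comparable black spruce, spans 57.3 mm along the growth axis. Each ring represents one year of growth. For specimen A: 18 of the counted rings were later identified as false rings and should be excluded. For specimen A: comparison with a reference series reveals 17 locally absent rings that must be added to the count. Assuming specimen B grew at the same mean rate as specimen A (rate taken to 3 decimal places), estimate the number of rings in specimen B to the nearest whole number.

Specimen A: correcting the raw count gives 786 − 18 + 17 = 785 true rings.
A: Extension rate ≈ 174.6 / 785 = 0.222 mm/year.
B spans 57.3 / 0.222 = 258.11 years ≈ 258 rings.

258 rings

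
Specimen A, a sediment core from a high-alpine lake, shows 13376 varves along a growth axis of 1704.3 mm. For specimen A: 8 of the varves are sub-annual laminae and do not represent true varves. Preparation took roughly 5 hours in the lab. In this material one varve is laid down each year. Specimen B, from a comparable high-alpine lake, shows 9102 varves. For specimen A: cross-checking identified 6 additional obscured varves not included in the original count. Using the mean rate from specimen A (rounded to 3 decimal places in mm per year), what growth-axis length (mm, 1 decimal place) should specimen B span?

Specimen A: adjusted count: 13376 − 8 + 6 = 13374 varves.
A: 1704.3 mm over 13374 years gives 1704.3 / 13374 ≈ 0.127 mm/yr.
Length of B = 0.127 × 9102 = 1156.0 mm.

1156.0 mm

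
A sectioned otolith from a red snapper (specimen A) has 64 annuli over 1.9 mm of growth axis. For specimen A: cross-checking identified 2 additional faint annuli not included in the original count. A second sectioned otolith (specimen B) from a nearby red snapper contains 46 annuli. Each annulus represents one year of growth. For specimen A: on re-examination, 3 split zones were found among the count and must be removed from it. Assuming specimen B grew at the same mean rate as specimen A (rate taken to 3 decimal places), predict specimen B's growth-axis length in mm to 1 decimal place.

1.4 mm

Specimen A: correcting the raw count gives 64 − 3 + 2 = 63 true annuli.
A: 1.9 mm over 63 years gives 1.9 / 63 ≈ 0.030 mm/year.
Length of B = 0.030 × 46 = 1.4 mm.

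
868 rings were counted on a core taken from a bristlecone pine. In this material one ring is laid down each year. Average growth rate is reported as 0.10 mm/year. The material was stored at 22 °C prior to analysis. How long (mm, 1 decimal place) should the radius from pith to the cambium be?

86.8 mm

868 years of growth are recorded.
868 years at 0.10 mm/year gives 0.10 × 868 = 86.8 mm.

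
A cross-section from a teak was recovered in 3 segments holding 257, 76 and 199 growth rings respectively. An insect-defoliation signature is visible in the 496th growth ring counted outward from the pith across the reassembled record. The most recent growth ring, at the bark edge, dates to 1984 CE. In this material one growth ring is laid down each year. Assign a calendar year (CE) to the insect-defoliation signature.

1948 CE

Total growth rings = 257 + 76 + 199 = 532.
Between growth ring 496 and the bark edge there are 532 − 496 = 36 growth rings.
Counting back 36 years from 1984 CE places the insect-defoliation signature in 1984 − 36 = 1948 CE.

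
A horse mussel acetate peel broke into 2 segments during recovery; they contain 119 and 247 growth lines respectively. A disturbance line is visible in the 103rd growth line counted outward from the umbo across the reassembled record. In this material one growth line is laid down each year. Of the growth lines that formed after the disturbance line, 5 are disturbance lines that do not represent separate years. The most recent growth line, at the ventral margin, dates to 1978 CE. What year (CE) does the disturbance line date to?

1720 CE

Total growth lines = 119 + 247 = 366.
366 − 103 = 263 growth lines lie beyond the disturbance line toward the ventral margin.
Removing the 5 false growth lines leaves 263 − 5 = 258 true growth lines beyond the disturbance line.
Counting back 258 years from 1978 CE places the disturbance line in 1978 − 258 = 1720 CE.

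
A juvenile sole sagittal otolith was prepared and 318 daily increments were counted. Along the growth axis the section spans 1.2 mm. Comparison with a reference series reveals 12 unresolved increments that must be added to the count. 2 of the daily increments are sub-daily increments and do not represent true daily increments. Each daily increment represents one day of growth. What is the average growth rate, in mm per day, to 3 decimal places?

0.004 mm per day

Adjusted count: 318 − 2 + 12 = 328 daily increments.
Mean rate = 1.2 mm / 328 days ≈ 0.004 mm per day.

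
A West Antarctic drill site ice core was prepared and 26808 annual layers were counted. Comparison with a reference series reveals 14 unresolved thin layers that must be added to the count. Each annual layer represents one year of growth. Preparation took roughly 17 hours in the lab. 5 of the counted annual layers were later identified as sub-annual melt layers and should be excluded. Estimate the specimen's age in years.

True annual layer count = 26808 − 5 + 14 = 26817.
With a one-to-one annual layer periodicity this is 26817 years.

26817 years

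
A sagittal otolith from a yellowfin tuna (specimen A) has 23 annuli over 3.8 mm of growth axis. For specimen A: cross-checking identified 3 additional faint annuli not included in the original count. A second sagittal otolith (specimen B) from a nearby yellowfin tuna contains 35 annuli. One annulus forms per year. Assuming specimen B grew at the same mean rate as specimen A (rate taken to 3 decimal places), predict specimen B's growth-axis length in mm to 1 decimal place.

Specimen A: true annulus count = 23 + 3 = 26.
A: Extension rate ≈ 3.8 / 26 = 0.146 mm/year.
B's length ≈ 0.146 × 35 = 5.1 mm.

5.1 mm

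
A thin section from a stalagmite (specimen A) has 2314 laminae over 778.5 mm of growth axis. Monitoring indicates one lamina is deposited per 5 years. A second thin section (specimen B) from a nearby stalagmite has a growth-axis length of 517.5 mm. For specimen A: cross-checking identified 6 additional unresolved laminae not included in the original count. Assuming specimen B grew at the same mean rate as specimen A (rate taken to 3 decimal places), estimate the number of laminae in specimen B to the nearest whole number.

Specimen A: adjusted count: 2314 + 6 = 2320 laminae.
Specimen A: multiplying by 5 years per lamina: 2320 × 5 = 11600 years.
A: Mean rate = 778.5 mm / 11600 years ≈ 0.067 mm/year.
For B, 517.5 / 0.067 = 7723.88 years; at 5 years per lamina that is 7723.88 / 5 ≈ 1545 laminae.

1545 laminae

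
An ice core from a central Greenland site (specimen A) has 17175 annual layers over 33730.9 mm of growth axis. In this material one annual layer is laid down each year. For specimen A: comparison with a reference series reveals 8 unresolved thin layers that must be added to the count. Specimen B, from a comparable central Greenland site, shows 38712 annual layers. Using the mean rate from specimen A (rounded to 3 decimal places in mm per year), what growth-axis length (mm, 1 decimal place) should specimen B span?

Specimen A: correcting the raw count gives 17175 + 8 = 17183 true annual layers.
A: Extension rate ≈ 33730.9 / 17183 = 1.963 mm/yr.
B's length ≈ 1.963 × 38712 = 75991.7 mm.

75991.7 mm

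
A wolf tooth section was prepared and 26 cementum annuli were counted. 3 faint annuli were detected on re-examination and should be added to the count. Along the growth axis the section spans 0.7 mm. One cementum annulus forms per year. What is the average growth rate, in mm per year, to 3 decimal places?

Adjusted count: 26 + 3 = 29 cementum annuli.
Mean rate = 0.7 mm / 29 years ≈ 0.024 mm per year.

0.024 mm per year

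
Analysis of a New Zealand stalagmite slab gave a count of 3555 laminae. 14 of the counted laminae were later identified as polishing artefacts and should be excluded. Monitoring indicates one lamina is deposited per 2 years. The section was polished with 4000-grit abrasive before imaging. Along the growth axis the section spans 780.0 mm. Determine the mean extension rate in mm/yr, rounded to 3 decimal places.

Adjusted count: 3555 − 14 = 3541 laminae.
At 2 years per lamina, 3541 × 2 = 7082 years.
Mean rate = 780.0 mm / 7082 years ≈ 0.110 mm/yr.

0.110 mm/yr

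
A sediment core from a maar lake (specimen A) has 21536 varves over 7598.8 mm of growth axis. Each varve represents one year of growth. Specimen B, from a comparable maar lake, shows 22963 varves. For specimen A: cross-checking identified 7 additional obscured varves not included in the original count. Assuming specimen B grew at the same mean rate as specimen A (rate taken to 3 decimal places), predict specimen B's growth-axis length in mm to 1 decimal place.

8105.9 mm

Specimen A: adjusted count: 21536 + 7 = 21543 varves.
A: Extension rate ≈ 7598.8 / 21543 = 0.353 mm/yr.
Length of B = 0.353 × 22963 = 8105.9 mm.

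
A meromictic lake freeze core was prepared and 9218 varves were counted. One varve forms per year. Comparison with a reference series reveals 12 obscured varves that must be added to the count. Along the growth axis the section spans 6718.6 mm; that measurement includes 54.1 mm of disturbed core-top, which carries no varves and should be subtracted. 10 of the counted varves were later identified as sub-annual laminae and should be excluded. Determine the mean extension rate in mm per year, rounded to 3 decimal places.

Correcting the raw count gives 9218 − 10 + 12 = 9220 true varves.
Net length = 6718.6 − 54.1 = 6664.5 mm.
6664.5 mm over 9220 years gives 6664.5 / 9220 ≈ 0.723 mm per year.

0.723 mm per year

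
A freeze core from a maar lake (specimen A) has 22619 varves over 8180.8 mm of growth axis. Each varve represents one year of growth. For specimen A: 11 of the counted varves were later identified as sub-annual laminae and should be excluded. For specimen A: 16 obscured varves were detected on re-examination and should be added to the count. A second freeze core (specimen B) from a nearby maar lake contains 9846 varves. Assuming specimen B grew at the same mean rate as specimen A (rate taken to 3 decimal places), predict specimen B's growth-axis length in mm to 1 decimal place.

Specimen A: after corrections the count is 22619 − 11 + 16 = 22624 varves.
A: 8180.8 mm over 22624 years gives 8180.8 / 22624 ≈ 0.362 mm/year.
Length of B = 0.362 × 9846 = 3564.3 mm.

3564.3 mm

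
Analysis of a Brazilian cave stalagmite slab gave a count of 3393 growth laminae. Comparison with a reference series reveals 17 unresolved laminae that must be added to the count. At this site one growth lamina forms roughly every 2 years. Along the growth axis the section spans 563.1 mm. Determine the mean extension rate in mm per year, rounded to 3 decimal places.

0.083 mm per year

Adjusted count: 3393 + 17 = 3410 growth laminae.
Multiplying by 2 years per growth lamina: 3410 × 2 = 6820 years.
Mean rate = 563.1 mm / 6820 years ≈ 0.083 mm per year.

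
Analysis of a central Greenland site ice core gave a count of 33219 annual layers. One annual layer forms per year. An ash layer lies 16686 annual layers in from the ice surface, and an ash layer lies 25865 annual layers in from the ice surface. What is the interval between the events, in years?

25865 − 16686 = 9179 annual layers lie between the two events.
That is 9179 years at one annual layer per year.

9179 yr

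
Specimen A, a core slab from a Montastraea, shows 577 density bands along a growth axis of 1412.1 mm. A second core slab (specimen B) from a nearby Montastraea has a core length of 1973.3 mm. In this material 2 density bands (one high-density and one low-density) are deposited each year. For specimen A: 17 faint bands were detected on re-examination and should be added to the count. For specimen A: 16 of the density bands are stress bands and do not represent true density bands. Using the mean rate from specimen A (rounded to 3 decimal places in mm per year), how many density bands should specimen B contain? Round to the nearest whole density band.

808 density bands

Specimen A: true density band count = 577 − 16 + 17 = 578.
Specimen A: 578 density bands at 2 per year is 578 / 2 = 289 years.
A: 1412.1 mm over 289 years gives 1412.1 / 289 ≈ 4.886 mm/year.
For B, 1973.3 / 4.886 = 403.87 years; at 2 density bands per year that is 403.87 × 2 ≈ 808 density bands.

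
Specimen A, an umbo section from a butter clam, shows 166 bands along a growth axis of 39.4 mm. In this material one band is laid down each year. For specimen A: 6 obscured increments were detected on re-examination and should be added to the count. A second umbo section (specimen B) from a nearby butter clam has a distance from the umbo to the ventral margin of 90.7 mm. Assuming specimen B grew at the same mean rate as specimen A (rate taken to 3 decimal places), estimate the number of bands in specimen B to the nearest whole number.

396 bands

Specimen A: correcting the raw count gives 166 + 6 = 172 true bands.
A: Mean rate = 39.4 mm / 172 years ≈ 0.229 mm per year.
Specimen B: 90.7 mm / 0.229 mm per year = 396.07 years ≈ 396 bands.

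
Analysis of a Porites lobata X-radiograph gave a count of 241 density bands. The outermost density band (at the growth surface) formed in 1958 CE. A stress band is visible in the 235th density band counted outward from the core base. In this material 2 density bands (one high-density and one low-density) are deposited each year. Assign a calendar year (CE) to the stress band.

1955 CE

The stress band sits at density band 235 from the core base, so 241 − 235 = 6 density bands formed after it.
Dividing by 2 density bands per year: 6 / 2 = 3 years.
The density band at the growth surface is 1958 CE, so the stress band dates to 1958 − 3 = 1955 CE.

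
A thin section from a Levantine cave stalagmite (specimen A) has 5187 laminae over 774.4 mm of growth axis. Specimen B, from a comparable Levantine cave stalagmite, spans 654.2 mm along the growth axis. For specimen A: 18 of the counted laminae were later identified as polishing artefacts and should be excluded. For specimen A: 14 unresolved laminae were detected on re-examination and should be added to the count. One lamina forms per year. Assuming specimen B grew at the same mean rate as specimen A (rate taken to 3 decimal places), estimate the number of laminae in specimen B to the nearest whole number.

Specimen A: correcting the raw count gives 5187 − 18 + 14 = 5183 true laminae.
A: 774.4 mm over 5183 years gives 774.4 / 5183 ≈ 0.149 mm per year.
Specimen B: 654.2 mm / 0.149 mm per year = 4390.60 years ≈ 4391 laminae.

4391 laminae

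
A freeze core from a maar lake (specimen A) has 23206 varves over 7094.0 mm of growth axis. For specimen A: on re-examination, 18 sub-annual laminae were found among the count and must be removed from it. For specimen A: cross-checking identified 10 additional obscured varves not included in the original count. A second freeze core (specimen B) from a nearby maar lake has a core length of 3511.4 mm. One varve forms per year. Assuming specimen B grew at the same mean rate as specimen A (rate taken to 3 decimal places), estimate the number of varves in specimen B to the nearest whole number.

Specimen A: adjusted count: 23206 − 18 + 10 = 23198 varves.
A: Extension rate ≈ 7094.0 / 23198 = 0.306 mm/year.
Specimen B: 3511.4 mm / 0.306 mm per year = 11475.16 years ≈ 11475 varves.

11475 varves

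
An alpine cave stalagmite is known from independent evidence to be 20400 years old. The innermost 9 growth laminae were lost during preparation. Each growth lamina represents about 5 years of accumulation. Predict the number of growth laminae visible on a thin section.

Expected growth laminae: 20400 / 5 = 4080.
Less the 9 uncaptured growth laminae: 4080 − 9 = 4071.

4071 growth laminae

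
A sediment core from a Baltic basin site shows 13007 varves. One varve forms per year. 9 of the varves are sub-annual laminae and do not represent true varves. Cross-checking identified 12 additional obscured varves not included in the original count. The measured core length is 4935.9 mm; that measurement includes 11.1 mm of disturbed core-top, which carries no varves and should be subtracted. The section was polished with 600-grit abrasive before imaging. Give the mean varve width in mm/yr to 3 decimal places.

0.379 mm/yr

Adjusted count: 13007 − 9 + 12 = 13010 varves.
The growth record spans 4935.9 − 11.1 = 4924.8 mm.
Extension rate ≈ 4924.8 / 13010 = 0.379 mm/yr.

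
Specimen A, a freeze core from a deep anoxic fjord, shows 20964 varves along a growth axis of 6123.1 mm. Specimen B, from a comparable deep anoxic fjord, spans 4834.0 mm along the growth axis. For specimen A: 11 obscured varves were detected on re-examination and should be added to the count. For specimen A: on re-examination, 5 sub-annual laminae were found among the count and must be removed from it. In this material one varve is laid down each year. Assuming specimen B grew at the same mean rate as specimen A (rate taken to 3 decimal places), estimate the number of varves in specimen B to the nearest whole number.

16555 varves

Specimen A: adjusted count: 20964 − 5 + 11 = 20970 varves.
A: Mean rate = 6123.1 mm / 20970 years ≈ 0.292 mm/yr.
B spans 4834.0 / 0.292 = 16554.79 years ≈ 16555 varves.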